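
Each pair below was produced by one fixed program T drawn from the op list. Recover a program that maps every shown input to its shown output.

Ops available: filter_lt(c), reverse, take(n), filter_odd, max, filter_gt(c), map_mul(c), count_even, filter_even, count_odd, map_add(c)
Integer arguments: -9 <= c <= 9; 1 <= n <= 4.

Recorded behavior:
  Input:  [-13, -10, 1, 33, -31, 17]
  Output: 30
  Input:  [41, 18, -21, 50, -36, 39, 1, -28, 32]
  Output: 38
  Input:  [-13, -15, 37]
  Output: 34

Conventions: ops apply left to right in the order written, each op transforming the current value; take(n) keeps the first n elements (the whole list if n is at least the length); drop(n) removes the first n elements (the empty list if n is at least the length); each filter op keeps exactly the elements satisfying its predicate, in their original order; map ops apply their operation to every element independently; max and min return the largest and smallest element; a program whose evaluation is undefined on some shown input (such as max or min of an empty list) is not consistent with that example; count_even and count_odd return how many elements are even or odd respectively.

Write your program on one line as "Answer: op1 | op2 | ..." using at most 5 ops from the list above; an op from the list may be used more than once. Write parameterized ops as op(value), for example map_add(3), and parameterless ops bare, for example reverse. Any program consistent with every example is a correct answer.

map_add(-3) | reverse | filter_even | max

Check, running the answer program on each example:
  [-13, -10, 1, 33, -31, 17] -> [-16, -13, -2, 30, -34, 14] -> [14, -34, 30, -2, -13, -16] -> [14, -34, 30, -2, -16] -> 30
  [41, 18, -21, 50, -36, 39, 1, -28, 32] -> [38, 15, -24, 47, -39, 36, -2, -31, 29] -> [29, -31, -2, 36, -39, 47, -24, 15, 38] -> [-2, 36, -24, 38] -> 38
  [-13, -15, 37] -> [-16, -18, 34] -> [34, -18, -16] -> [34, -18, -16] -> 34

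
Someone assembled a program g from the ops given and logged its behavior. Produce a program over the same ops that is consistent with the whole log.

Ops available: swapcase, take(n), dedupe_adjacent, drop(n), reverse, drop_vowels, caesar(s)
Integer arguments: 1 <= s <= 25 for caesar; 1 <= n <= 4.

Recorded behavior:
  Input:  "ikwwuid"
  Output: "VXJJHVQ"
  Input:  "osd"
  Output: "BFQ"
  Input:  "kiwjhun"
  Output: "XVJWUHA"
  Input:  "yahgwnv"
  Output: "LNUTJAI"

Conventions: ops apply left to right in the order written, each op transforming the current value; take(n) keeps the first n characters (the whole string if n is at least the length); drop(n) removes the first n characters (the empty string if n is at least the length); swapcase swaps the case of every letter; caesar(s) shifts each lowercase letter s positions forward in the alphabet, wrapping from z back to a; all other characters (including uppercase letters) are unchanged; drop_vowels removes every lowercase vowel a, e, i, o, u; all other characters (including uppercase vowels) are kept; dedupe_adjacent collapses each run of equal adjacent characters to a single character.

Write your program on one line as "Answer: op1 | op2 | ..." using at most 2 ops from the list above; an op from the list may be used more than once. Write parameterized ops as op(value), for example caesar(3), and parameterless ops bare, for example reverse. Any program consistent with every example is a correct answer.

caesar(13) | swapcase

Check, running the answer program on each example:
  "ikwwuid" -> "vxjjhvq" -> "VXJJHVQ"
  "osd" -> "bfq" -> "BFQ"
  "kiwjhun" -> "xvjwuha" -> "XVJWUHA"
  "yahgwnv" -> "lnutjai" -> "LNUTJAI"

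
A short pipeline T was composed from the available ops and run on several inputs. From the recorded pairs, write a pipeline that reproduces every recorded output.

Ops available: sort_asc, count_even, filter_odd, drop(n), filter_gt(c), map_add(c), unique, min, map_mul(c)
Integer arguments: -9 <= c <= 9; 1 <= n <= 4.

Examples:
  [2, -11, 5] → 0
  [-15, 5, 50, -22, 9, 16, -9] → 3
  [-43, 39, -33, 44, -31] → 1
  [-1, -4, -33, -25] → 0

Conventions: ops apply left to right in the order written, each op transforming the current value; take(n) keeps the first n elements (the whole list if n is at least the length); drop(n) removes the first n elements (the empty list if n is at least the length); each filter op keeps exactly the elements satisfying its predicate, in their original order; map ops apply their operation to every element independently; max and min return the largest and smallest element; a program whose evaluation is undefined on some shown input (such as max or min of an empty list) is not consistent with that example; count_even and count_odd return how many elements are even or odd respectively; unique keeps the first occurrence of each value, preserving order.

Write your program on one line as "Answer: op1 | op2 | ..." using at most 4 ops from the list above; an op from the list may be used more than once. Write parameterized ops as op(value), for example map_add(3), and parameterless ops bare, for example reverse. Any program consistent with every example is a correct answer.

drop(2) | sort_asc | count_even

Check, running the answer program on each example:
  [2, -11, 5] -> [5] -> [5] -> 0
  [-15, 5, 50, -22, 9, 16, -9] -> [50, -22, 9, 16, -9] -> [-22, -9, 9, 16, 50] -> 3
  [-43, 39, -33, 44, -31] -> [-33, 44, -31] -> [-33, -31, 44] -> 1
  [-1, -4, -33, -25] -> [-33, -25] -> [-33, -25] -> 0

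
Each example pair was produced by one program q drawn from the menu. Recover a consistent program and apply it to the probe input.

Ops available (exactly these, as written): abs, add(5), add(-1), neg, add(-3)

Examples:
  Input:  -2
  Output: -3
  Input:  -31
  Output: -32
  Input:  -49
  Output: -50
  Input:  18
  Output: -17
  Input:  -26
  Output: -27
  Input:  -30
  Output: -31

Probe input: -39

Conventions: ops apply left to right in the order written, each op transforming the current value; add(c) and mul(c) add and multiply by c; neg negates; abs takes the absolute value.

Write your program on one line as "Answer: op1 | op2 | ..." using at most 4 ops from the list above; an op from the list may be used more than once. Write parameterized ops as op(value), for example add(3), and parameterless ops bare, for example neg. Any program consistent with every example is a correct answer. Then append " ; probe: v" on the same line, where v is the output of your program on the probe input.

add(-1) | abs | neg ; probe: -40

Check, running the answer program on each example:
  -2 -> -3 -> 3 -> -3
  -31 -> -32 -> 32 -> -32
  -49 -> -50 -> 50 -> -50
  18 -> 17 -> 17 -> -17
  -26 -> -27 -> 27 -> -27
  -30 -> -31 -> 31 -> -31
  probe: -39 -> -40 -> 40 -> -40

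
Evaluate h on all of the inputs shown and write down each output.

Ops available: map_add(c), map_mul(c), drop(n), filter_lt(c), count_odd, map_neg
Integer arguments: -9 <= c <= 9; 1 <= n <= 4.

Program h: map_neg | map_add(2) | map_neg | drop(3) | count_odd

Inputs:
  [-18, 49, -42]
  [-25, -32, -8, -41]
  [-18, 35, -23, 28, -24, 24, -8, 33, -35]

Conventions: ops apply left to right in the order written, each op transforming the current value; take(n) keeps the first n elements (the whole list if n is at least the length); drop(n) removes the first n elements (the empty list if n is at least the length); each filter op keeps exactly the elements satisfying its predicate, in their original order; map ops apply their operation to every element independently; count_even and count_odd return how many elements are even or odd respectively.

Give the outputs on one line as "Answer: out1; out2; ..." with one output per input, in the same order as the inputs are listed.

0; 1; 2

Execution, op by op:
  [-18, 49, -42] -> [18, -49, 42] -> [20, -47, 44] -> [-20, 47, -44] -> [] -> 0
  [-25, -32, -8, -41] -> [25, 32, 8, 41] -> [27, 34, 10, 43] -> [-27, -34, -10, -43] -> [-43] -> 1
  [-18, 35, -23, 28, -24, 24, -8, 33, -35] -> [18, -35, 23, -28, 24, -24, 8, -33, 35] -> [20, -33, 25, -26, 26, -22, 10, -31, 37] -> [-20, 33, -25, 26, -26, 22, -10, 31, -37] -> [26, -26, 22, -10, 31, -37] -> 2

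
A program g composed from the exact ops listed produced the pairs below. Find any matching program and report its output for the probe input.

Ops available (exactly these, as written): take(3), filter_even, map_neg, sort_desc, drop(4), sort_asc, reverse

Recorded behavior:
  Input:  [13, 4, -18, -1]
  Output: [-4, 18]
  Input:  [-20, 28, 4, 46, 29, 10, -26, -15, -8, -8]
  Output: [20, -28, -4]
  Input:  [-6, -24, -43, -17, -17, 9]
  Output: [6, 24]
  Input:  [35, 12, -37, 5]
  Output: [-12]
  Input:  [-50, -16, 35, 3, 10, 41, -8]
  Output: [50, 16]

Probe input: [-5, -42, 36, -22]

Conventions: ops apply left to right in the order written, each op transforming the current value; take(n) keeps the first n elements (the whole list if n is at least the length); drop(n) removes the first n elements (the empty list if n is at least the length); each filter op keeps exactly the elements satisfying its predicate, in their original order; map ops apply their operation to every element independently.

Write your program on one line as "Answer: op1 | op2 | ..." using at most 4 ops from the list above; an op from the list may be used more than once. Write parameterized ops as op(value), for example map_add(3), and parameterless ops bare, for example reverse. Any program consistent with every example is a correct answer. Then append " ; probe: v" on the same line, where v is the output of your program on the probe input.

take(3) | filter_even | map_neg ; probe: [42, -36]

Check, running the answer program on each example:
  [13, 4, -18, -1] -> [13, 4, -18] -> [4, -18] -> [-4, 18]
  [-20, 28, 4, 46, 29, 10, -26, -15, -8, -8] -> [-20, 28, 4] -> [-20, 28, 4] -> [20, -28, -4]
  [-6, -24, -43, -17, -17, 9] -> [-6, -24, -43] -> [-6, -24] -> [6, 24]
  [35, 12, -37, 5] -> [35, 12, -37] -> [12] -> [-12]
  [-50, -16, 35, 3, 10, 41, -8] -> [-50, -16, 35] -> [-50, -16] -> [50, 16]
  probe: [-5, -42, 36, -22] -> [-5, -42, 36] -> [-42, 36] -> [42, -36]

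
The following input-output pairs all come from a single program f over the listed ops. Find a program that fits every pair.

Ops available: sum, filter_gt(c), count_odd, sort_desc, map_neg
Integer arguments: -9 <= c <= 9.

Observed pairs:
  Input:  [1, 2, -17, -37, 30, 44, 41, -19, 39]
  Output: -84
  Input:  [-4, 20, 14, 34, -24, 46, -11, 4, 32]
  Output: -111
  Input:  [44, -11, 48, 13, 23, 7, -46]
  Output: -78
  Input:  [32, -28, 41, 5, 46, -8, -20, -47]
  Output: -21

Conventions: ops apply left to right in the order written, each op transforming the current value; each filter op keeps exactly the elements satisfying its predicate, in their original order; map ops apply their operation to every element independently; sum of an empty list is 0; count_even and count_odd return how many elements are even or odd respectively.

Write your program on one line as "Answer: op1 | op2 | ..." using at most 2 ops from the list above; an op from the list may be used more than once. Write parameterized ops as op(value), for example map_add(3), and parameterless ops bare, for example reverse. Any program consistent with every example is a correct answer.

map_neg | sum

Check, running the answer program on each example:
  [1, 2, -17, -37, 30, 44, 41, -19, 39] -> [-1, -2, 17, 37, -30, -44, -41, 19, -39] -> -84
  [-4, 20, 14, 34, -24, 46, -11, 4, 32] -> [4, -20, -14, -34, 24, -46, 11, -4, -32] -> -111
  [44, -11, 48, 13, 23, 7, -46] -> [-44, 11, -48, -13, -23, -7, 46] -> -78
  [32, -28, 41, 5, 46, -8, -20, -47] -> [-32, 28, -41, -5, -46, 8, 20, 47] -> -21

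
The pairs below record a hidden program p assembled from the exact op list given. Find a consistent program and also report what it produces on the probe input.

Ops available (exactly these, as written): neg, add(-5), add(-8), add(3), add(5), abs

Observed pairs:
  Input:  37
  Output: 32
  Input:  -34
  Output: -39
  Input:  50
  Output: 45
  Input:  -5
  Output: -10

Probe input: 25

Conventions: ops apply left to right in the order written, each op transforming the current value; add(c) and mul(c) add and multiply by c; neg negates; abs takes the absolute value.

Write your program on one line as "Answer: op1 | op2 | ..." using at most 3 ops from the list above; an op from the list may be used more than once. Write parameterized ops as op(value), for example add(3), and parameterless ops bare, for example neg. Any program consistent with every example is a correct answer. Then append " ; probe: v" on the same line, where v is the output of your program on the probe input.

add(3) | add(-8) ; probe: 20

Check, running the answer program on each example:
  37 -> 40 -> 32
  -34 -> -31 -> -39
  50 -> 53 -> 45
  -5 -> -2 -> -10
  probe: 25 -> 28 -> 20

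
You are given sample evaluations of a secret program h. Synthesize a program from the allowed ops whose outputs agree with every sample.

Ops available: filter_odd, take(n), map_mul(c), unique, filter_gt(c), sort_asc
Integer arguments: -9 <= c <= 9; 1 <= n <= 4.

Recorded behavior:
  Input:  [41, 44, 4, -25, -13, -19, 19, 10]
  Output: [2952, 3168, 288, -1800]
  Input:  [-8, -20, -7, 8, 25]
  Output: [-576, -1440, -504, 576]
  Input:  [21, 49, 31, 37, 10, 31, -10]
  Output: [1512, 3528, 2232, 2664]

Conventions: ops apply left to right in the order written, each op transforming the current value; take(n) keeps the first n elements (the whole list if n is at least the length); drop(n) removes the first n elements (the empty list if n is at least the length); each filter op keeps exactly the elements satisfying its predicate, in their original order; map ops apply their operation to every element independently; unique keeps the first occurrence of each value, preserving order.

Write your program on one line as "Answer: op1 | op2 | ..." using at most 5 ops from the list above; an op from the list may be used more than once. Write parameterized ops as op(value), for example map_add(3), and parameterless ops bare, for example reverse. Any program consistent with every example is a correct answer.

unique | map_mul(-8) | map_mul(-9) | take(4)

Check, running the answer program on each example:
  [41, 44, 4, -25, -13, -19, 19, 10] -> [41, 44, 4, -25, -13, -19, 19, 10] -> [-328, -352, -32, 200, 104, 152, -152, -80] -> [2952, 3168, 288, -1800, -936, -1368, 1368, 720] -> [2952, 3168, 288, -1800]
  [-8, -20, -7, 8, 25] -> [-8, -20, -7, 8, 25] -> [64, 160, 56, -64, -200] -> [-576, -1440, -504, 576, 1800] -> [-576, -1440, -504, 576]
  [21, 49, 31, 37, 10, 31, -10] -> [21, 49, 31, 37, 10, -10] -> [-168, -392, -248, -296, -80, 80] -> [1512, 3528, 2232, 2664, 720, -720] -> [1512, 3528, 2232, 2664]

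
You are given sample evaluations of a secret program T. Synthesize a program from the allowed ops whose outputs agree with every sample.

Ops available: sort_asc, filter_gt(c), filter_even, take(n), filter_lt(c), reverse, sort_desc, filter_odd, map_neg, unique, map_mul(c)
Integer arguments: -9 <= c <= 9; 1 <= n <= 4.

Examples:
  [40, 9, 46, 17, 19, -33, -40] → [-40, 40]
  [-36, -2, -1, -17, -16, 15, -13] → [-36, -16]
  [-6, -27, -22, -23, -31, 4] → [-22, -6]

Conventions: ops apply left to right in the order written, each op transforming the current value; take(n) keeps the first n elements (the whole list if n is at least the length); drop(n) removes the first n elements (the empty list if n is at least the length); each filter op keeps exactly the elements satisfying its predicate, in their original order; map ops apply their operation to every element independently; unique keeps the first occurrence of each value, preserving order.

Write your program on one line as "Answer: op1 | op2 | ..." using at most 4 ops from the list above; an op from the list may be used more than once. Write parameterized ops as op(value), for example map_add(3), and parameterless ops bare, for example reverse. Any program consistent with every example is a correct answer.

filter_even | sort_asc | take(2)

Check, running the answer program on each example:
  [40, 9, 46, 17, 19, -33, -40] -> [40, 46, -40] -> [-40, 40, 46] -> [-40, 40]
  [-36, -2, -1, -17, -16, 15, -13] -> [-36, -2, -16] -> [-36, -16, -2] -> [-36, -16]
  [-6, -27, -22, -23, -31, 4] -> [-6, -22, 4] -> [-22, -6, 4] -> [-22, -6]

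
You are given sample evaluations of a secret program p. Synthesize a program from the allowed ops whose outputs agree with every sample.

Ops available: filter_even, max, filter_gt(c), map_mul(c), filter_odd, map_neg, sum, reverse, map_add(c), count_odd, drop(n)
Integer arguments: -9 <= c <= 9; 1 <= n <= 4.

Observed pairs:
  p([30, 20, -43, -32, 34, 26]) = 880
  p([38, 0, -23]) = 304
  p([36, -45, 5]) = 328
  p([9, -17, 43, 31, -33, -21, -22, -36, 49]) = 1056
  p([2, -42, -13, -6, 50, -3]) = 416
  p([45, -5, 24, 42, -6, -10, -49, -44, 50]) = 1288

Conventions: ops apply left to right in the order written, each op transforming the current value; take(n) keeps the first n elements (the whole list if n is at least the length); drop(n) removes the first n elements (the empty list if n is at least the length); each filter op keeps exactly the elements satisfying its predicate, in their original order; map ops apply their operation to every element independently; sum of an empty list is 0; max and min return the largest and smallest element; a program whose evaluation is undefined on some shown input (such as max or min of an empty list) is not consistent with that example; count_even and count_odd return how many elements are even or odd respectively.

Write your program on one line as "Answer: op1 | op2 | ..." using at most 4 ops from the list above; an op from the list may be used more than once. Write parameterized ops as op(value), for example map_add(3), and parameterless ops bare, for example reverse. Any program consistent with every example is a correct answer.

map_mul(8) | filter_gt(-1) | reverse | sum

Check, running the answer program on each example:
  [30, 20, -43, -32, 34, 26] -> [240, 160, -344, -256, 272, 208] -> [240, 160, 272, 208] -> [208, 272, 160, 240] -> 880
  [38, 0, -23] -> [304, 0, -184] -> [304, 0] -> [0, 304] -> 304
  [36, -45, 5] -> [288, -360, 40] -> [288, 40] -> [40, 288] -> 328
  [9, -17, 43, 31, -33, -21, -22, -36, 49] -> [72, -136, 344, 248, -264, -168, -176, -288, 392] -> [72, 344, 248, 392] -> [392, 248, 344, 72] -> 1056
  [2, -42, -13, -6, 50, -3] -> [16, -336, -104, -48, 400, -24] -> [16, 400] -> [400, 16] -> 416
  [45, -5, 24, 42, -6, -10, -49, -44, 50] -> [360, -40, 192, 336, -48, -80, -392, -352, 400] -> [360, 192, 336, 400] -> [400, 336, 192, 360] -> 1288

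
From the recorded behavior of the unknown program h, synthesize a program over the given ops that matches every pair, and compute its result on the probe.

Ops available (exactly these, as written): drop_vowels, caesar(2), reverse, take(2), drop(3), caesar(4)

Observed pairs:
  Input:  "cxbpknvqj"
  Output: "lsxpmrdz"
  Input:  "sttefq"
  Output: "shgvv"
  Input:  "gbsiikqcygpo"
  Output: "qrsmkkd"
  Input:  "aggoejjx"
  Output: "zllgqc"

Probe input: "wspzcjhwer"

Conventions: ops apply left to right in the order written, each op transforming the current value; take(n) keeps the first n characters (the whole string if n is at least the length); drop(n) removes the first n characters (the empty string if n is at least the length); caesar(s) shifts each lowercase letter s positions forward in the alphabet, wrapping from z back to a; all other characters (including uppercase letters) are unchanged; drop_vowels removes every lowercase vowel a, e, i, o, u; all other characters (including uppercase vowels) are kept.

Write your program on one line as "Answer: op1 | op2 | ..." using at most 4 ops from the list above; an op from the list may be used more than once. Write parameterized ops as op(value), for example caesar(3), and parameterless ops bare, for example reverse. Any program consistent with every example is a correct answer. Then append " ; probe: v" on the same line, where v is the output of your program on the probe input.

caesar(2) | reverse | drop_vowels ; probe: "tgyjlbry"

Check, running the answer program on each example:
  "cxbpknvqj" -> "ezdrmpxsl" -> "lsxpmrdze" -> "lsxpmrdz"
  "sttefq" -> "uvvghs" -> "shgvvu" -> "shgvv"
  "gbsiikqcygpo" -> "idukkmseairq" -> "qriaesmkkudi" -> "qrsmkkd"
  "aggoejjx" -> "ciiqgllz" -> "zllgqiic" -> "zllgqc"
  probe: "wspzcjhwer" -> "yurbeljygt" -> "tgyjlebruy" -> "tgyjlbry"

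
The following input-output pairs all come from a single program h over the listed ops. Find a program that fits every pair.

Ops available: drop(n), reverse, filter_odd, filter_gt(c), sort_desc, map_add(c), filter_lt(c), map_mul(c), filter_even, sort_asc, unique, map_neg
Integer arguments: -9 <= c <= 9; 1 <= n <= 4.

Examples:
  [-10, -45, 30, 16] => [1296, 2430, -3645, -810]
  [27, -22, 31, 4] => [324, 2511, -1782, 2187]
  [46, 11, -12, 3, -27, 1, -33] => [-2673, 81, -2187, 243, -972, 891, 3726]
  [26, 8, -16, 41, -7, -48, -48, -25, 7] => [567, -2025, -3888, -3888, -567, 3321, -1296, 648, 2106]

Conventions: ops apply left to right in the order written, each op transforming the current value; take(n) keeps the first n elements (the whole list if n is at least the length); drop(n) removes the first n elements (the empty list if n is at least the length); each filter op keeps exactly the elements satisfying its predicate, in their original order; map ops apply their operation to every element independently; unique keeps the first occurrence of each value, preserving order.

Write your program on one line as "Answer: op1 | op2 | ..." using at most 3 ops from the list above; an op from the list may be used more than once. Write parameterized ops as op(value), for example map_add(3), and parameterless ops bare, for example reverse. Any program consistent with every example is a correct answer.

map_mul(-9) | map_mul(-9) | reverse

Check, running the answer program on each example:
  [-10, -45, 30, 16] -> [90, 405, -270, -144] -> [-810, -3645, 2430, 1296] -> [1296, 2430, -3645, -810]
  [27, -22, 31, 4] -> [-243, 198, -279, -36] -> [2187, -1782, 2511, 324] -> [324, 2511, -1782, 2187]
  [46, 11, -12, 3, -27, 1, -33] -> [-414, -99, 108, -27, 243, -9, 297] -> [3726, 891, -972, 243, -2187, 81, -2673] -> [-2673, 81, -2187, 243, -972, 891, 3726]
  [26, 8, -16, 41, -7, -48, -48, -25, 7] -> [-234, -72, 144, -369, 63, 432, 432, 225, -63] -> [2106, 648, -1296, 3321, -567, -3888, -3888, -2025, 567] -> [567, -2025, -3888, -3888, -567, 3321, -1296, 648, 2106]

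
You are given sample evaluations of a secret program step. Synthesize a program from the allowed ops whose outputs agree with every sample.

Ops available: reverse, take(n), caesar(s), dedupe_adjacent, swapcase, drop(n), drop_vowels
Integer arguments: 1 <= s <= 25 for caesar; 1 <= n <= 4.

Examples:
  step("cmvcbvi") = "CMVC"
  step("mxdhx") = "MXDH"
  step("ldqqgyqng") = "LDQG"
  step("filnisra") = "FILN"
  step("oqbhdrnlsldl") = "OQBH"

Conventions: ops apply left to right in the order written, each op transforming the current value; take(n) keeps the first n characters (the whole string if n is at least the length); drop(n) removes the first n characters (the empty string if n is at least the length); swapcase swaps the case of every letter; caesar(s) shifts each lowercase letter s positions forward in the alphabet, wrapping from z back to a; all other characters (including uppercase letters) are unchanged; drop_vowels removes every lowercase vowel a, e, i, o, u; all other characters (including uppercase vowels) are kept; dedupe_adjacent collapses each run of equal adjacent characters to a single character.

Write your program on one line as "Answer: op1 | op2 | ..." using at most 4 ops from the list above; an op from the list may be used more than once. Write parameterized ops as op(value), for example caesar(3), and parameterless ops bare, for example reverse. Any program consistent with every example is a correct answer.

swapcase | dedupe_adjacent | take(4)

Check, running the answer program on each example:
  "cmvcbvi" -> "CMVCBVI" -> "CMVCBVI" -> "CMVC"
  "mxdhx" -> "MXDHX" -> "MXDHX" -> "MXDH"
  "ldqqgyqng" -> "LDQQGYQNG" -> "LDQGYQNG" -> "LDQG"
  "filnisra" -> "FILNISRA" -> "FILNISRA" -> "FILN"
  "oqbhdrnlsldl" -> "OQBHDRNLSLDL" -> "OQBHDRNLSLDL" -> "OQBH"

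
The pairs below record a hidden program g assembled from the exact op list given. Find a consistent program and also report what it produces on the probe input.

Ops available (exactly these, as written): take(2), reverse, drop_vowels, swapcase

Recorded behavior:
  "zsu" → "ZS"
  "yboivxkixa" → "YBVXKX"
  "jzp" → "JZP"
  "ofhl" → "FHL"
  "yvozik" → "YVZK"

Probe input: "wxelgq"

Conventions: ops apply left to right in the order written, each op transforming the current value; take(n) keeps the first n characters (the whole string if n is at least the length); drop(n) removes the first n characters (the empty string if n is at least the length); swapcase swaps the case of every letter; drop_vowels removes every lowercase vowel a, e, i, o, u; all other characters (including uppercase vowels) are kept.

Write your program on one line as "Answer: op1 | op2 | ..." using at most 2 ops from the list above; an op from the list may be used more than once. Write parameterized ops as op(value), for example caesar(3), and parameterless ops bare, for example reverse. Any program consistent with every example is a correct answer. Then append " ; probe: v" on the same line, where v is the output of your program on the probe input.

drop_vowels | swapcase ; probe: "WXLGQ"

Check, running the answer program on each example:
  "zsu" -> "zs" -> "ZS"
  "yboivxkixa" -> "ybvxkx" -> "YBVXKX"
  "jzp" -> "jzp" -> "JZP"
  "ofhl" -> "fhl" -> "FHL"
  "yvozik" -> "yvzk" -> "YVZK"
  probe: "wxelgq" -> "wxlgq" -> "WXLGQ"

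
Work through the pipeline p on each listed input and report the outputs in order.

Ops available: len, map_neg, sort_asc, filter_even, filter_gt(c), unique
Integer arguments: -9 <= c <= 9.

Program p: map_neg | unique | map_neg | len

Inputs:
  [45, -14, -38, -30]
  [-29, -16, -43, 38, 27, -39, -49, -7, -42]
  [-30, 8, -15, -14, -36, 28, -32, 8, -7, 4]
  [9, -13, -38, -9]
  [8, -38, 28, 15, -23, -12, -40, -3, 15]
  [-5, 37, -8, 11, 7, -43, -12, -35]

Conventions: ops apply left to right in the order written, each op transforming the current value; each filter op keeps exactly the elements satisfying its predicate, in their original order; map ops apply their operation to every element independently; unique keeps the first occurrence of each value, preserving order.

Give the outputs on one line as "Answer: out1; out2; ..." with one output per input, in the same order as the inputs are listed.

4; 9; 9; 4; 8; 8

Execution, op by op:
  [45, -14, -38, -30] -> [-45, 14, 38, 30] -> [-45, 14, 38, 30] -> [45, -14, -38, -30] -> 4
  [-29, -16, -43, 38, 27, -39, -49, -7, -42] -> [29, 16, 43, -38, -27, 39, 49, 7, 42] -> [29, 16, 43, -38, -27, 39, 49, 7, 42] -> [-29, -16, -43, 38, 27, -39, -49, -7, -42] -> 9
  [-30, 8, -15, -14, -36, 28, -32, 8, -7, 4] -> [30, -8, 15, 14, 36, -28, 32, -8, 7, -4] -> [30, -8, 15, 14, 36, -28, 32, 7, -4] -> [-30, 8, -15, -14, -36, 28, -32, -7, 4] -> 9
  [9, -13, -38, -9] -> [-9, 13, 38, 9] -> [-9, 13, 38, 9] -> [9, -13, -38, -9] -> 4
  [8, -38, 28, 15, -23, -12, -40, -3, 15] -> [-8, 38, -28, -15, 23, 12, 40, 3, -15] -> [-8, 38, -28, -15, 23, 12, 40, 3] -> [8, -38, 28, 15, -23, -12, -40, -3] -> 8
  [-5, 37, -8, 11, 7, -43, -12, -35] -> [5, -37, 8, -11, -7, 43, 12, 35] -> [5, -37, 8, -11, -7, 43, 12, 35] -> [-5, 37, -8, 11, 7, -43, -12, -35] -> 8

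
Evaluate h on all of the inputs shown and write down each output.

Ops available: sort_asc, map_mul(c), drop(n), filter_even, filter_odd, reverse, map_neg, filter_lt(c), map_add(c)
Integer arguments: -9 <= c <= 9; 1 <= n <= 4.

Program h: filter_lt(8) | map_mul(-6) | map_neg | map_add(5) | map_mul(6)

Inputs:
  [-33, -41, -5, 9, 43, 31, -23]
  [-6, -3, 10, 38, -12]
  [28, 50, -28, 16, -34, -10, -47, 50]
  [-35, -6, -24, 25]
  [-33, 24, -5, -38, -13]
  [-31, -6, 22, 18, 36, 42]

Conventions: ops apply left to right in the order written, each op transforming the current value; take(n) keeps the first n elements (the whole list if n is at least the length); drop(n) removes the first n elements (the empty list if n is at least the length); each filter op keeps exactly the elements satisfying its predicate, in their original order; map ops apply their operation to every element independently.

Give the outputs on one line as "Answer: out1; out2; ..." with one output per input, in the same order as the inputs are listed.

Execution, op by op:
  [-33, -41, -5, 9, 43, 31, -23] -> [-33, -41, -5, -23] -> [198, 246, 30, 138] -> [-198, -246, -30, -138] -> [-193, -241, -25, -133] -> [-1158, -1446, -150, -798]
  [-6, -3, 10, 38, -12] -> [-6, -3, -12] -> [36, 18, 72] -> [-36, -18, -72] -> [-31, -13, -67] -> [-186, -78, -402]
  [28, 50, -28, 16, -34, -10, -47, 50] -> [-28, -34, -10, -47] -> [168, 204, 60, 282] -> [-168, -204, -60, -282] -> [-163, -199, -55, -277] -> [-978, -1194, -330, -1662]
  [-35, -6, -24, 25] -> [-35, -6, -24] -> [210, 36, 144] -> [-210, -36, -144] -> [-205, -31, -139] -> [-1230, -186, -834]
  [-33, 24, -5, -38, -13] -> [-33, -5, -38, -13] -> [198, 30, 228, 78] -> [-198, -30, -228, -78] -> [-193, -25, -223, -73] -> [-1158, -150, -1338, -438]
  [-31, -6, 22, 18, 36, 42] -> [-31, -6] -> [186, 36] -> [-186, -36] -> [-181, -31] -> [-1086, -186]

[-1158, -1446, -150, -798]; [-186, -78, -402]; [-978, -1194, -330, -1662]; [-1230, -186, -834]; [-1158, -150, -1338, -438]; [-1086, -186]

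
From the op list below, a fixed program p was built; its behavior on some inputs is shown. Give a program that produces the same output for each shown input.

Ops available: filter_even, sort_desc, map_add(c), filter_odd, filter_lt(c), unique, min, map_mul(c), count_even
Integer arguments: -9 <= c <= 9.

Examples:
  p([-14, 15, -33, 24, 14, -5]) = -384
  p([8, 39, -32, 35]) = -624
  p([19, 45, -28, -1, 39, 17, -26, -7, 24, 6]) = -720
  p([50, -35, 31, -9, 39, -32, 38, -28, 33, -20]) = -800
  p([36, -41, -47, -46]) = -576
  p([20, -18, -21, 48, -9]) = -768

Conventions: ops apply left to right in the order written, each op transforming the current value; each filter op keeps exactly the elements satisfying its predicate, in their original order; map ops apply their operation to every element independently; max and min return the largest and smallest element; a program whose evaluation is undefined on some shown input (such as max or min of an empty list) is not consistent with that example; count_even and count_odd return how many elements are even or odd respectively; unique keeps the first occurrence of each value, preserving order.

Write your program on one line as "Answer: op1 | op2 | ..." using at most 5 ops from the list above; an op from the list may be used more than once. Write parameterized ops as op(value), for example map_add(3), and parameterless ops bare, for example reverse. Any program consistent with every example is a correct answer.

sort_desc | map_mul(8) | map_mul(-2) | min

Check, running the answer program on each example:
  [-14, 15, -33, 24, 14, -5] -> [24, 15, 14, -5, -14, -33] -> [192, 120, 112, -40, -112, -264] -> [-384, -240, -224, 80, 224, 528] -> -384
  [8, 39, -32, 35] -> [39, 35, 8, -32] -> [312, 280, 64, -256] -> [-624, -560, -128, 512] -> -624
  [19, 45, -28, -1, 39, 17, -26, -7, 24, 6] -> [45, 39, 24, 19, 17, 6, -1, -7, -26, -28] -> [360, 312, 192, 152, 136, 48, -8, -56, -208, -224] -> [-720, -624, -384, -304, -272, -96, 16, 112, 416, 448] -> -720
  [50, -35, 31, -9, 39, -32, 38, -28, 33, -20] -> [50, 39, 38, 33, 31, -9, -20, -28, -32, -35] -> [400, 312, 304, 264, 248, -72, -160, -224, -256, -280] -> [-800, -624, -608, -528, -496, 144, 320, 448, 512, 560] -> -800
  [36, -41, -47, -46] -> [36, -41, -46, -47] -> [288, -328, -368, -376] -> [-576, 656, 736, 752] -> -576
  [20, -18, -21, 48, -9] -> [48, 20, -9, -18, -21] -> [384, 160, -72, -144, -168] -> [-768, -320, 144, 288, 336] -> -768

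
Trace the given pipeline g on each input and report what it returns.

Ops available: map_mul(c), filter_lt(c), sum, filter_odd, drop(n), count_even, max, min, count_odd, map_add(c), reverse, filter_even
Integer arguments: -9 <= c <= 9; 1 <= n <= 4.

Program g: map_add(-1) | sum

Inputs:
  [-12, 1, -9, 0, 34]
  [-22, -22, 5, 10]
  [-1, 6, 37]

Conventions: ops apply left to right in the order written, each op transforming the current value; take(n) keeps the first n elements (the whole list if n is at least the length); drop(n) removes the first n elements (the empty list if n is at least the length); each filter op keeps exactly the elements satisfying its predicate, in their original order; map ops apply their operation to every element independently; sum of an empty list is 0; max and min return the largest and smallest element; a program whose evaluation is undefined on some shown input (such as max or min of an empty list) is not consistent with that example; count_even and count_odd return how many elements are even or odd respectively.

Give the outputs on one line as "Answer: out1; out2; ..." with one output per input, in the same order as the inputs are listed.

9; -33; 39

Execution, op by op:
  [-12, 1, -9, 0, 34] -> [-13, 0, -10, -1, 33] -> 9
  [-22, -22, 5, 10] -> [-23, -23, 4, 9] -> -33
  [-1, 6, 37] -> [-2, 5, 36] -> 39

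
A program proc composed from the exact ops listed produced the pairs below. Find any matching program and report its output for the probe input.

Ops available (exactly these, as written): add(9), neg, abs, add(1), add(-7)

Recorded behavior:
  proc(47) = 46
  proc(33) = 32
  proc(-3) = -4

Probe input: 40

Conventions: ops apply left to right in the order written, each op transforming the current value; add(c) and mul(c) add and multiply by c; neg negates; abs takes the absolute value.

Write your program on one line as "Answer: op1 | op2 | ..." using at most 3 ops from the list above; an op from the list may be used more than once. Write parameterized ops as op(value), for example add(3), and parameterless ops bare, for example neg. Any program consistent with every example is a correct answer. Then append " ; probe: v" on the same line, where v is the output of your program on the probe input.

neg | add(1) | neg ; probe: 39

Check, running the answer program on each example:
  47 -> -47 -> -46 -> 46
  33 -> -33 -> -32 -> 32
  -3 -> 3 -> 4 -> -4
  probe: 40 -> -40 -> -39 -> 39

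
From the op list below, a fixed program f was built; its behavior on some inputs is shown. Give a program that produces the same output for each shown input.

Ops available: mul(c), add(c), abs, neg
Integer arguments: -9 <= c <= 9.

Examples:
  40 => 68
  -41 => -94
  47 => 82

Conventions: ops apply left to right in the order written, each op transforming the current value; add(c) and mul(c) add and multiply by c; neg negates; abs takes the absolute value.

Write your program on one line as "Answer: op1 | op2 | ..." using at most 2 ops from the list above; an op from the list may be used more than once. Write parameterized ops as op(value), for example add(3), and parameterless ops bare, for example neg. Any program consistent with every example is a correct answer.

add(-6) | mul(2)

Check, running the answer program on each example:
  40 -> 34 -> 68
  -41 -> -47 -> -94
  47 -> 41 -> 82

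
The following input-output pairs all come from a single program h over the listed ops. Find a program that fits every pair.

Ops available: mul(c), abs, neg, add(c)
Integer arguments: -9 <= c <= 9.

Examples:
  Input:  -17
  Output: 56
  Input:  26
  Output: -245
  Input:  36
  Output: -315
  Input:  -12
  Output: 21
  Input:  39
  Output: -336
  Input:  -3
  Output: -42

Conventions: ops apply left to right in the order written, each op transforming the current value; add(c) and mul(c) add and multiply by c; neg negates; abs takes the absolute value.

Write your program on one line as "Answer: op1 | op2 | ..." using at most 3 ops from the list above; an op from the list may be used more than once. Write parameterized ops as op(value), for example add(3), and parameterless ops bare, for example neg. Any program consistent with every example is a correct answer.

add(9) | mul(7) | neg

Check, running the answer program on each example:
  -17 -> -8 -> -56 -> 56
  26 -> 35 -> 245 -> -245
  36 -> 45 -> 315 -> -315
  -12 -> -3 -> -21 -> 21
  39 -> 48 -> 336 -> -336
  -3 -> 6 -> 42 -> -42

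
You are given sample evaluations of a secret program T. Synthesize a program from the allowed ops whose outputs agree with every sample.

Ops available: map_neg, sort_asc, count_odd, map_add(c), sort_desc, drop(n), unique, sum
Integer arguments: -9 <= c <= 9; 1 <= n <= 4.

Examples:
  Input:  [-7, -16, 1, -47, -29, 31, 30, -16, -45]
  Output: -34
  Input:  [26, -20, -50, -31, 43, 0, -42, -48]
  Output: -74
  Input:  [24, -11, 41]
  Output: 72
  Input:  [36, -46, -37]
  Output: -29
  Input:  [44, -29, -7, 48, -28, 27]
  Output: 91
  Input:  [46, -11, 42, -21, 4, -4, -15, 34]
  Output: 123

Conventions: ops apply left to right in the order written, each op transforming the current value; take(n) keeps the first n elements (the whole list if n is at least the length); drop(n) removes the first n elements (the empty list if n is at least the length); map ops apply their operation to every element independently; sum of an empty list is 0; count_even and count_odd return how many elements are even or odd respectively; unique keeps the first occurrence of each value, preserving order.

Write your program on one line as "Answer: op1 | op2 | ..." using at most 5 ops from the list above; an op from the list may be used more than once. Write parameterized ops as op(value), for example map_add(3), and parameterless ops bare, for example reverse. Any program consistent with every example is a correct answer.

map_add(7) | unique | map_add(-1) | sum

Check, running the answer program on each example:
  [-7, -16, 1, -47, -29, 31, 30, -16, -45] -> [0, -9, 8, -40, -22, 38, 37, -9, -38] -> [0, -9, 8, -40, -22, 38, 37, -38] -> [-1, -10, 7, -41, -23, 37, 36, -39] -> -34
  [26, -20, -50, -31, 43, 0, -42, -48] -> [33, -13, -43, -24, 50, 7, -35, -41] -> [33, -13, -43, -24, 50, 7, -35, -41] -> [32, -14, -44, -25, 49, 6, -36, -42] -> -74
  [24, -11, 41] -> [31, -4, 48] -> [31, -4, 48] -> [30, -5, 47] -> 72
  [36, -46, -37] -> [43, -39, -30] -> [43, -39, -30] -> [42, -40, -31] -> -29
  [44, -29, -7, 48, -28, 27] -> [51, -22, 0, 55, -21, 34] -> [51, -22, 0, 55, -21, 34] -> [50, -23, -1, 54, -22, 33] -> 91
  [46, -11, 42, -21, 4, -4, -15, 34] -> [53, -4, 49, -14, 11, 3, -8, 41] -> [53, -4, 49, -14, 11, 3, -8, 41] -> [52, -5, 48, -15, 10, 2, -9, 40] -> 123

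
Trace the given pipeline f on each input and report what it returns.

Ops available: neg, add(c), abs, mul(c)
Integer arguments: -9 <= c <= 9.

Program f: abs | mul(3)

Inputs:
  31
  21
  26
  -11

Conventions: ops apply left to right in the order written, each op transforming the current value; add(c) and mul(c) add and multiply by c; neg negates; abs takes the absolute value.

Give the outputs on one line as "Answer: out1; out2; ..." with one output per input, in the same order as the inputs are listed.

Execution, op by op:
  31 -> 31 -> 93
  21 -> 21 -> 63
  26 -> 26 -> 78
  -11 -> 11 -> 33

93; 63; 78; 33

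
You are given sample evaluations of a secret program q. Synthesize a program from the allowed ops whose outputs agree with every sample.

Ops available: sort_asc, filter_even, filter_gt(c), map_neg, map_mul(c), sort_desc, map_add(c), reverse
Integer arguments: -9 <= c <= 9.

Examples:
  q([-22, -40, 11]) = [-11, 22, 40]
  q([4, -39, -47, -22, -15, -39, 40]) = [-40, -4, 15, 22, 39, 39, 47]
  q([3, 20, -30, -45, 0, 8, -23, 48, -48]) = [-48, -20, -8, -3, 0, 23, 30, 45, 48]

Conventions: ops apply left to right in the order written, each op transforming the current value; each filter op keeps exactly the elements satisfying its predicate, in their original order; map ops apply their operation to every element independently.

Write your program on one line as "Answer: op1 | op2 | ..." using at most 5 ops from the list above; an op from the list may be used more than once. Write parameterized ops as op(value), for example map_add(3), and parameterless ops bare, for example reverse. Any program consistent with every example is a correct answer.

sort_desc | sort_asc | map_neg | sort_asc

Check, running the answer program on each example:
  [-22, -40, 11] -> [11, -22, -40] -> [-40, -22, 11] -> [40, 22, -11] -> [-11, 22, 40]
  [4, -39, -47, -22, -15, -39, 40] -> [40, 4, -15, -22, -39, -39, -47] -> [-47, -39, -39, -22, -15, 4, 40] -> [47, 39, 39, 22, 15, -4, -40] -> [-40, -4, 15, 22, 39, 39, 47]
  [3, 20, -30, -45, 0, 8, -23, 48, -48] -> [48, 20, 8, 3, 0, -23, -30, -45, -48] -> [-48, -45, -30, -23, 0, 3, 8, 20, 48] -> [48, 45, 30, 23, 0, -3, -8, -20, -48] -> [-48, -20, -8, -3, 0, 23, 30, 45, 48]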